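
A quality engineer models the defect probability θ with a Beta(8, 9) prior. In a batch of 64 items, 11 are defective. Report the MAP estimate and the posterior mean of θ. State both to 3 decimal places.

Posterior: Beta(8+11, 9+53) = Beta(19, 62).
Mode = (19−1)/(19+62−2) = 18/79 = 0.228.
Mean = 19/(19+62) = 19/81 = 0.235.

MAP estimate = 0.228, posterior mean = 0.235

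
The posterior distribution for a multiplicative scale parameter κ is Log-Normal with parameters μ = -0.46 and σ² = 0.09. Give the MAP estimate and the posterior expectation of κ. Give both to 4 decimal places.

MAP estimate = 0.5769, posterior expectation = 0.6603

Mode = exp(μ − σ²) = exp(-0.55) = 0.5769.
Mean = exp(μ + σ²/2) = exp(-0.415) = 0.6603.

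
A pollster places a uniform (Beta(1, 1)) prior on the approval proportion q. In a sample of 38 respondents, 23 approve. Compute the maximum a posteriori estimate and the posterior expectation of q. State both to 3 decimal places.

Posterior: Beta(1+23, 1+15) = Beta(24, 16).
Mode = (24−1)/(24+16−2) = 23/38 = 0.605.
With a flat prior the MAP equals the MLE, 23/38.
Mean = 24/(24+16) = 24/40 = 0.600.

q_MAP = 0.605, E[q|data] = 0.600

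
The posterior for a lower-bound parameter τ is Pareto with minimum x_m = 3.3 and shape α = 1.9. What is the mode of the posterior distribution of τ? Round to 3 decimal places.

The Pareto density is strictly decreasing on [x_m, ∞), so the mode is x_m = 3.300.
Mean = α·x_m/(α−1) = 1.9·3.3/0.9 = 6.967.
This is the posterior mode — the MAP estimate.

3.300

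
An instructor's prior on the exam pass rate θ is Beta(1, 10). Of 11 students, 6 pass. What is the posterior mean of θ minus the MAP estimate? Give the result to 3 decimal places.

Posterior: Beta(1+6, 10+5) = Beta(7, 15).
Mode = (7−1)/(7+15−2) = 6/20 = 0.300.
Mean = 7/(7+15) = 7/22 = 0.318.
Difference = 0.318 − 0.300 = 0.018.
The posterior is right-skewed, so the mean exceeds the mode.

0.018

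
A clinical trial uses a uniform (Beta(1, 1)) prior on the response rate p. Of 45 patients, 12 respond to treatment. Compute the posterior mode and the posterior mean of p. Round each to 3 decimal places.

Posterior: Beta(1+12, 1+33) = Beta(13, 34).
Mode = (13−1)/(13+34−2) = 12/45 = 0.267.
With a flat prior the MAP equals the MLE, 12/45.
Mean = 13/(13+34) = 13/47 = 0.277.
The posterior is right-skewed, so the mean exceeds the mode.

MAP: 0.267. Posterior mean: 0.277.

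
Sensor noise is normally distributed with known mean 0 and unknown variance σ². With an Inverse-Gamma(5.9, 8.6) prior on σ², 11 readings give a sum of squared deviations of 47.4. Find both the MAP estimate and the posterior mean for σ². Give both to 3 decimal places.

MAP = 2.605, posterior mean = 3.106

Posterior: Inverse-Gamma(shape = 5.9+11/2 = 11.4, scale = 8.6+47.4/2 = 32.3).
Mode = β/(α+1) = 32.3/12.4 = 2.605.
Mean = β/(α−1) = 32.3/10.4 = 3.106.
Mean > mode: the posterior has a right tail.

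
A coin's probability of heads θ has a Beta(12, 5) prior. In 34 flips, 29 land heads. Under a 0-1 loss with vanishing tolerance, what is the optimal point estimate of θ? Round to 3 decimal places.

0.816

Posterior: Beta(12+29, 5+5) = Beta(41, 10).
Mode = (41−1)/(41+10−2) = 40/49 = 0.816.
Mean = 41/(41+10) = 41/51 = 0.804.
This is the posterior mode — the MAP estimate.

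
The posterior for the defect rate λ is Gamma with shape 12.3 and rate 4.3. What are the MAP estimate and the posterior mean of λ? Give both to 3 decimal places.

MAP = 2.628, posterior mean = 2.860

Mode = (α−1)/β = 11.3/4.3 = 2.628.
Mean = α/β = 12.3/4.3 = 2.860.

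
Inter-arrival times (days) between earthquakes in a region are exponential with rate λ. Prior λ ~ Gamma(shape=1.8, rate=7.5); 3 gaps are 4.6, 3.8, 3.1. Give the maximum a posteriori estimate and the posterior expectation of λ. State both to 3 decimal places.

λ_MAP = 0.200, E[λ|data] = 0.253

Σ times = 11.5. Posterior: Gamma(shape = 1.8+3 = 4.8, rate = 7.5+11.5 = 19.0).
Mode = (α−1)/β = 3.8/19.0 = 0.200.
Mean = α/β = 4.8/19.0 = 0.253.
The posterior is right-skewed, so the mean exceeds the mode.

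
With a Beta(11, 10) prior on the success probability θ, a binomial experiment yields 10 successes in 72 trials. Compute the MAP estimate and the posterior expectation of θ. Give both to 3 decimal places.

Posterior: Beta(11+10, 10+62) = Beta(21, 72).
Mode = (21−1)/(21+72−2) = 20/91 = 0.220.
Mean = 21/(21+72) = 21/93 = 0.226.

θ_MAP = 0.220, E[θ|data] = 0.226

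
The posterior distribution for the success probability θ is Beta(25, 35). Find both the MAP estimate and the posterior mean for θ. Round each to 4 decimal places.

MAP = 0.4138; posterior mean = 0.4167

Mode = (25−1)/(25+35−2) = 24/58 = 0.4138.
Mean = 25/(25+35) = 25/60 = 0.4167.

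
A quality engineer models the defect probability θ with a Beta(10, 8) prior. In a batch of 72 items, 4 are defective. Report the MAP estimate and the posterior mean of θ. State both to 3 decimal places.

Posterior: Beta(10+4, 8+68) = Beta(14, 76).
Mode = (14−1)/(14+76−2) = 13/88 = 0.148.
Mean = 14/(14+76) = 14/90 = 0.156.

θ_MAP = 0.148, E[θ|data] = 0.156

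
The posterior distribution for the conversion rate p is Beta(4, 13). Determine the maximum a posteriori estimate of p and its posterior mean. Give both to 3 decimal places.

Mode = (4−1)/(4+13−2) = 3/15 = 0.200.
Mean = 4/(4+13) = 4/17 = 0.235.

MAP = 0.200, posterior mean = 0.235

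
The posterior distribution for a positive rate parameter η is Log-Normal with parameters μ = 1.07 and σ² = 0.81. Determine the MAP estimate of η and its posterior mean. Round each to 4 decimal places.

η_MAP = 1.2969, E[η|data] = 4.3710

Mode = exp(μ − σ²) = exp(0.26) = 1.2969.
Mean = exp(μ + σ²/2) = exp(1.475) = 4.3710.
The posterior is right-skewed, so the mean exceeds the mode.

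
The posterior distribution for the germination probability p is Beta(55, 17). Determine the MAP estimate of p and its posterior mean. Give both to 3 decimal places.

Mode = (55−1)/(55+17−2) = 54/70 = 0.771.
Mean = 55/(55+17) = 55/72 = 0.764.

MAP estimate = 0.771, posterior mean = 0.764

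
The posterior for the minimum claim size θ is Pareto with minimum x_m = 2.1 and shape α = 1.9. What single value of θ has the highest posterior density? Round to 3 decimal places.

The Pareto density is strictly decreasing on [x_m, ∞), so the mode is x_m = 2.100.
Mean = α·x_m/(α−1) = 1.9·2.1/0.9 = 4.433.
This is the posterior mode — the MAP estimate.

2.100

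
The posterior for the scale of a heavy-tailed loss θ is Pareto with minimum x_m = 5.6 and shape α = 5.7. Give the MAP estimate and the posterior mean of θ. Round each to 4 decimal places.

MAP = 5.6000; posterior mean = 6.7915

The Pareto density is strictly decreasing on [x_m, ∞), so the mode is x_m = 5.6000.
Mean = α·x_m/(α−1) = 5.7·5.6/4.7 = 6.7915.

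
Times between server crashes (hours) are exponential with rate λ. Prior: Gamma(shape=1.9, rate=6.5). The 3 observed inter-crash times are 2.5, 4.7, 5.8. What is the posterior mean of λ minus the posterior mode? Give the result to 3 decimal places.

Σ times = 13.0. Posterior: Gamma(shape = 1.9+3 = 4.9, rate = 6.5+13.0 = 19.5).
Mode = (α−1)/β = 3.9/19.5 = 0.200.
Mean = α/β = 4.9/19.5 = 0.251.
Difference = 0.251 − 0.200 = 0.051.
Mean > mode: the posterior has a right tail.

0.051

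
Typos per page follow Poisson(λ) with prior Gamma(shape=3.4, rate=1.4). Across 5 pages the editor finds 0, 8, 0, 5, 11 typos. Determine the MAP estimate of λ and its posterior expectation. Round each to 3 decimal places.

Σ counts = 24. Posterior: Gamma(shape = 3.4+24 = 27.4, rate = 1.4+5 = 6.4).
Mode = (α−1)/β = 26.4/6.4 = 4.125.
Mean = α/β = 27.4/6.4 = 4.281.

MAP = 4.125, posterior mean = 4.281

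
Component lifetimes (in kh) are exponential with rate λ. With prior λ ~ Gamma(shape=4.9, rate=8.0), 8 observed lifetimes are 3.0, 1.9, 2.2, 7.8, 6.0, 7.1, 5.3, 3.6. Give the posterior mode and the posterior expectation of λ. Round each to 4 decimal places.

MAP = 0.2650; posterior mean = 0.2873

Σ times = 36.9. Posterior: Gamma(shape = 4.9+8 = 12.9, rate = 8.0+36.9 = 44.9).
Mode = (α−1)/β = 11.9/44.9 = 0.2650.
Mean = α/β = 12.9/44.9 = 0.2873.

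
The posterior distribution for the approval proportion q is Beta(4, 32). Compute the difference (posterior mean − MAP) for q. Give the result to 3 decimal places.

0.023

Mode = (4−1)/(4+32−2) = 3/34 = 0.088.
Mean = 4/(4+32) = 4/36 = 0.111.
Difference = 0.111 − 0.088 = 0.023.
The mean is pulled above the mode by the posterior's right skew.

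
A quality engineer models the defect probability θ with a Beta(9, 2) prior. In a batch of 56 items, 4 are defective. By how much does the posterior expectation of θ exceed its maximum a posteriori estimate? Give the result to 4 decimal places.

Posterior: Beta(9+4, 2+52) = Beta(13, 54).
Mode = (13−1)/(13+54−2) = 12/65 = 0.1846.
Mean = 13/(13+54) = 13/67 = 0.1940.
Difference = 0.1940 − 0.1846 = 0.0094.
The mean is pulled above the mode by the posterior's right skew.

0.0094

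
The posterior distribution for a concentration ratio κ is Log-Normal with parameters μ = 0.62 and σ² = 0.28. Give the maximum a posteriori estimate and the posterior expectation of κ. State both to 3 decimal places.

Mode = exp(μ − σ²) = exp(0.34) = 1.405.
Mean = exp(μ + σ²/2) = exp(0.760) = 2.138.
Mean > mode: the posterior has a right tail.

MAP = 1.405, posterior mean = 2.138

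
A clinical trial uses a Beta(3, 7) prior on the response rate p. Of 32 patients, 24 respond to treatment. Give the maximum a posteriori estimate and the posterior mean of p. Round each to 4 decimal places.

maximum a posteriori estimate = 0.6500, posterior mean = 0.6429

Posterior: Beta(3+24, 7+8) = Beta(27, 15).
Mode = (27−1)/(27+15−2) = 26/40 = 0.6500.
Mean = 27/(27+15) = 27/42 = 0.6429.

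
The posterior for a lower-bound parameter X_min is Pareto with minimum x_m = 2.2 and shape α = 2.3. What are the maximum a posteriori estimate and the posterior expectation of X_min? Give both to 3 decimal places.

MAP: 2.200. Posterior mean: 3.892.

The Pareto density is strictly decreasing on [x_m, ∞), so the mode is x_m = 2.200.
Mean = α·x_m/(α−1) = 2.3·2.2/1.3 = 3.892.
The mean is pulled above the mode by the posterior's right skew.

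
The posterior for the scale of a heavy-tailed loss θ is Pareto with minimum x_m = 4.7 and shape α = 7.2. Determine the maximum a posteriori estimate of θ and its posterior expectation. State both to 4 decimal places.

MAP = 4.7000, posterior mean = 5.4581

The Pareto density is strictly decreasing on [x_m, ∞), so the mode is x_m = 4.7000.
Mean = α·x_m/(α−1) = 7.2·4.7/6.2 = 5.4581.
The posterior is right-skewed, so the mean exceeds the mode.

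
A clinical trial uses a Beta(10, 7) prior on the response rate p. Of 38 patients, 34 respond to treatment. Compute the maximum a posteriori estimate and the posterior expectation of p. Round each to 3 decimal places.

Posterior: Beta(10+34, 7+4) = Beta(44, 11).
Mode = (44−1)/(44+11−2) = 43/53 = 0.811.
Mean = 44/(44+11) = 44/55 = 0.800.

MAP = 0.811, posterior mean = 0.800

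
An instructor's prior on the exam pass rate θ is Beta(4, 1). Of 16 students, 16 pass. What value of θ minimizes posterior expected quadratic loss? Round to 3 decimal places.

Posterior: Beta(4+16, 1+0) = Beta(20, 1).
Since β = 1 ≤ 1 and α > 1, the Beta density is monotone increasing on [0,1]; the mode is at 1.
Mean = 20/(20+1) = 0.952.
Quadratic loss ⇒ the optimal estimator is the posterior mean.

0.952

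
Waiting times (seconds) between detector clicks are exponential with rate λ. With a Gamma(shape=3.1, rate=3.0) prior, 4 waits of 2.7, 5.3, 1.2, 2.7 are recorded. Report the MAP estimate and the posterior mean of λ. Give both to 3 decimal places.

Σ times = 11.9. Posterior: Gamma(shape = 3.1+4 = 7.1, rate = 3.0+11.9 = 14.9).
Mode = (α−1)/β = 6.1/14.9 = 0.409.
Mean = α/β = 7.1/14.9 = 0.477.

λ_MAP = 0.409, E[λ|data] = 0.477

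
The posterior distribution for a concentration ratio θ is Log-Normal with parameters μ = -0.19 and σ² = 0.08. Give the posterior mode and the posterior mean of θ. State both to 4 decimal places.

Mode = exp(μ − σ²) = exp(-0.27) = 0.7634.
Mean = exp(μ + σ²/2) = exp(-0.150) = 0.8607.

θ_MAP = 0.7634, E[θ|data] = 0.8607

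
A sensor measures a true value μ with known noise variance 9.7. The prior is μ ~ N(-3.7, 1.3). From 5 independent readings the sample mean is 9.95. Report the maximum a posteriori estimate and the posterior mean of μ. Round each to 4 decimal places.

Posterior for μ is Normal. Precision-weighted mean: (1/1.3·-3.7 + 5/9.7·9.95) / (1/1.3 + 5/9.7) = 1.7769.
A Normal posterior is symmetric, so mode = mean.

μ_MAP = 1.7769, E[μ|data] = 1.7769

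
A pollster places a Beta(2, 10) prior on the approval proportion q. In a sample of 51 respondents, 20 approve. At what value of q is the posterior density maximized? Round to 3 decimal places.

Posterior: Beta(2+20, 10+31) = Beta(22, 41).
Mode = (22−1)/(22+41−2) = 21/61 = 0.344.
Mean = 22/(22+41) = 22/63 = 0.349.
This is the posterior mode — the MAP estimate.

0.344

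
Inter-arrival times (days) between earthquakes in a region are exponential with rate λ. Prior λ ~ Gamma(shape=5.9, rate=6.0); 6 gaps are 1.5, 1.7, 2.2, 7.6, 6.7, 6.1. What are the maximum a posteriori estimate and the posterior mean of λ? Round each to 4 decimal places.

MAP = 0.3428; posterior mean = 0.3742

Σ times = 25.8. Posterior: Gamma(shape = 5.9+6 = 11.9, rate = 6.0+25.8 = 31.8).
Mode = (α−1)/β = 10.9/31.8 = 0.3428.
Mean = α/β = 11.9/31.8 = 0.3742.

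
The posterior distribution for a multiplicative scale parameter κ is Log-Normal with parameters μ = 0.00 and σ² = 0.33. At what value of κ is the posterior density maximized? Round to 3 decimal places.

0.719

Mode = exp(μ − σ²) = exp(-0.33) = 0.719.
Mean = exp(μ + σ²/2) = exp(0.165) = 1.179.
This is the posterior mode — the MAP estimate.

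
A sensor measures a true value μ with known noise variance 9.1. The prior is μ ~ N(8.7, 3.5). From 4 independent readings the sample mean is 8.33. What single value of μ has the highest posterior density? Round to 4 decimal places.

8.4758

Posterior for μ is Normal. Precision-weighted mean: (1/3.5·8.7 + 4/9.1·8.33) / (1/3.5 + 4/9.1) = 8.4758.
A Normal posterior is symmetric, so mode = mean.
This is the posterior mode — the MAP estimate.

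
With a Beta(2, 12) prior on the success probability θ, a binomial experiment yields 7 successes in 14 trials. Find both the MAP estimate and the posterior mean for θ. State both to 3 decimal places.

θ_MAP = 0.308, E[θ|data] = 0.321

Posterior: Beta(2+7, 12+7) = Beta(9, 19).
Mode = (9−1)/(9+19−2) = 8/26 = 0.308.
Mean = 9/(9+19) = 9/28 = 0.321.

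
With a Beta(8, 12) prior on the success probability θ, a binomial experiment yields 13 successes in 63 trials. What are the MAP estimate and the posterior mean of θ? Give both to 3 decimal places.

θ_MAP = 0.247, E[θ|data] = 0.253

Posterior: Beta(8+13, 12+50) = Beta(21, 62).
Mode = (21−1)/(21+62−2) = 20/81 = 0.247.
Mean = 21/(21+62) = 21/83 = 0.253.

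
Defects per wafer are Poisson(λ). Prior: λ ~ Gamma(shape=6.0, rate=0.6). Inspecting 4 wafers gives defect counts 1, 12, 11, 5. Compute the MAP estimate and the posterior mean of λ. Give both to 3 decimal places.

Σ counts = 29. Posterior: Gamma(shape = 6.0+29 = 35.0, rate = 0.6+4 = 4.6).
Mode = (α−1)/β = 34.0/4.6 = 7.391.
Mean = α/β = 35.0/4.6 = 7.609.

MAP: 7.391. Posterior mean: 7.609.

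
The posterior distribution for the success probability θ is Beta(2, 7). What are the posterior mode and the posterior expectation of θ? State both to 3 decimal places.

MAP = 0.143; posterior mean = 0.222

Mode = (2−1)/(2+7−2) = 1/7 = 0.143.
Mean = 2/(2+7) = 2/9 = 0.222.
The mean is pulled above the mode by the posterior's right skew.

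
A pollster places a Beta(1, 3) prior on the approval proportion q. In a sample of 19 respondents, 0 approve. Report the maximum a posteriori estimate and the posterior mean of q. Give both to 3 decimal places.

q_MAP = 0.000, E[q|data] = 0.043

Posterior: Beta(1+0, 3+19) = Beta(1, 22).
Since α = 1 ≤ 1 and β > 1, the Beta density is monotone decreasing on [0,1]; the mode is at 0.
Mean = 1/(1+22) = 0.043.
Right-skewed posterior ⇒ mode < mean.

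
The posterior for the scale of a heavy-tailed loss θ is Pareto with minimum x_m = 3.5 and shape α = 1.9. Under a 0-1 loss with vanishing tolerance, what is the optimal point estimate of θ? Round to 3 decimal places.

3.500

The Pareto density is strictly decreasing on [x_m, ∞), so the mode is x_m = 3.500.
Mean = α·x_m/(α−1) = 1.9·3.5/0.9 = 7.389.
This is the posterior mode — the MAP estimate.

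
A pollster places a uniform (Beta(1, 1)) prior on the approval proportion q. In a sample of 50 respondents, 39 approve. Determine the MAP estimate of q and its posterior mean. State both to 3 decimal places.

MAP = 0.780; posterior mean = 0.769

Posterior: Beta(1+39, 1+11) = Beta(40, 12).
Mode = (40−1)/(40+12−2) = 39/50 = 0.780.
Mean = 40/(40+12) = 40/52 = 0.769.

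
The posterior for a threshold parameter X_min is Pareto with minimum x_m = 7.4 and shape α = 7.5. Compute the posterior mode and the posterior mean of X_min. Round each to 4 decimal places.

MAP = 7.4000, posterior mean = 8.5385

The Pareto density is strictly decreasing on [x_m, ∞), so the mode is x_m = 7.4000.
Mean = α·x_m/(α−1) = 7.5·7.4/6.5 = 8.5385.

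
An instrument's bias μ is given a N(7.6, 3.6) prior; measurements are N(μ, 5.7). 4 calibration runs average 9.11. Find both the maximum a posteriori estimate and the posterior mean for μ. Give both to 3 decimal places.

Posterior for μ is Normal. Precision-weighted mean: (1/3.6·7.6 + 4/5.7·9.11) / (1/3.6 + 4/5.7) = 8.682.
A Normal posterior is symmetric, so mode = mean.

μ_MAP = 8.682, E[μ|data] = 8.682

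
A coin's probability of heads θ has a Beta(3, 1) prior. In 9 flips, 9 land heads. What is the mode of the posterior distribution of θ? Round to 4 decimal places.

1.0000

Posterior: Beta(3+9, 1+0) = Beta(12, 1).
Since β = 1 ≤ 1 and α > 1, the Beta density is monotone increasing on [0,1]; the mode is at 1.
Mean = 12/(12+1) = 0.9231.
This is the posterior mode — the MAP estimate.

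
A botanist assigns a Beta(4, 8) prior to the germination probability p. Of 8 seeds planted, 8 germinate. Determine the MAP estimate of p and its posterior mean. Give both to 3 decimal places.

MAP = 0.611; posterior mean = 0.600

Posterior: Beta(4+8, 8+0) = Beta(12, 8).
Mode = (12−1)/(12+8−2) = 11/18 = 0.611.
Mean = 12/(12+8) = 12/20 = 0.600.
The posterior is left-skewed, so the mode exceeds the mean.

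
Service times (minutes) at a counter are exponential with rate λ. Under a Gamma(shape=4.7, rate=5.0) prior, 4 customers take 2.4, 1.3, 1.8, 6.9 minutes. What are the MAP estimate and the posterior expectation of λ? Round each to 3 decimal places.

Σ times = 12.4. Posterior: Gamma(shape = 4.7+4 = 8.7, rate = 5.0+12.4 = 17.4).
Mode = (α−1)/β = 7.7/17.4 = 0.443.
Mean = α/β = 8.7/17.4 = 0.500.
Mean > mode: the posterior has a right tail.

MAP: 0.443. Posterior mean: 0.500.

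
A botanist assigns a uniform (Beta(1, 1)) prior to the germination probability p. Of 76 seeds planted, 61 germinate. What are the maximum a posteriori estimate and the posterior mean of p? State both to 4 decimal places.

Posterior: Beta(1+61, 1+15) = Beta(62, 16).
Mode = (62−1)/(62+16−2) = 61/76 = 0.8026.
With a flat prior the MAP equals the MLE, 61/76.
Mean = 62/(62+16) = 62/78 = 0.7949.
Left-skewed posterior ⇒ mean < mode.

MAP = 0.8026, posterior mean = 0.7949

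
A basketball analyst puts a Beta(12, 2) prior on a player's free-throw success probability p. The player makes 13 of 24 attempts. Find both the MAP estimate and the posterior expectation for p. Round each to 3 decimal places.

Posterior: Beta(12+13, 2+11) = Beta(25, 13).
Mode = (25−1)/(25+13−2) = 24/36 = 0.667.
Mean = 25/(25+13) = 25/38 = 0.658.

p_MAP = 0.667, E[p|data] = 0.658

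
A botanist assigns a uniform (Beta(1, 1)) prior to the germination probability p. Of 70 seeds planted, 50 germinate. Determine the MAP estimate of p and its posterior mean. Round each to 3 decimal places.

Posterior: Beta(1+50, 1+20) = Beta(51, 21).
Mode = (51−1)/(51+21−2) = 50/70 = 0.714.
With a flat prior the MAP equals the MLE, 50/70.
Mean = 51/(51+21) = 51/72 = 0.708.

MAP = 0.714, posterior mean = 0.708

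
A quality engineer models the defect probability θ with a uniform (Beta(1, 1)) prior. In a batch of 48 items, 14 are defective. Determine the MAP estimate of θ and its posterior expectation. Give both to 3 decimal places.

Posterior: Beta(1+14, 1+34) = Beta(15, 35).
Mode = (15−1)/(15+35−2) = 14/48 = 0.292.
With a flat prior the MAP equals the MLE, 14/48.
Mean = 15/(15+35) = 15/50 = 0.300.
Right-skewed posterior ⇒ mode < mean.

MAP = 0.292; posterior mean = 0.300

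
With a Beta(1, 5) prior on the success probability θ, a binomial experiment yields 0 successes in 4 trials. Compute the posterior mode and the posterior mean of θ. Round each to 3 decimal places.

MAP = 0.000; posterior mean = 0.100

Posterior: Beta(1+0, 5+4) = Beta(1, 9).
Since α = 1 ≤ 1 and β > 1, the Beta density is monotone decreasing on [0,1]; the mode is at 0.
Mean = 1/(1+9) = 0.100.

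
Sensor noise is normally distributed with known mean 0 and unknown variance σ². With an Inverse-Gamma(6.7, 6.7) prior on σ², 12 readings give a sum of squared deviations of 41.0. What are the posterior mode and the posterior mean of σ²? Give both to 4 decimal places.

Posterior: Inverse-Gamma(shape = 6.7+12/2 = 12.7, scale = 6.7+41.0/2 = 27.2).
Mode = β/(α+1) = 27.2/13.7 = 1.9854.
Mean = β/(α−1) = 27.2/11.7 = 2.3248.

σ²_MAP = 1.9854, E[σ²|data] = 2.3248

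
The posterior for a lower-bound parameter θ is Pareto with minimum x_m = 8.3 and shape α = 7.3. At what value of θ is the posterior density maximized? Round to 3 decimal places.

8.300

The Pareto density is strictly decreasing on [x_m, ∞), so the mode is x_m = 8.300.
Mean = α·x_m/(α−1) = 7.3·8.3/6.3 = 9.617.
This is the posterior mode — the MAP estimate.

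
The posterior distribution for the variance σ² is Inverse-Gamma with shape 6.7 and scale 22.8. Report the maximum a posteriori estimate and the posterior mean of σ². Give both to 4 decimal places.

MAP = 2.9610, posterior mean = 4.0000

Mode = β/(α+1) = 22.8/7.7 = 2.9610.
Mean = β/(α−1) = 22.8/5.7 = 4.0000.
Mean > mode: the posterior has a right tail.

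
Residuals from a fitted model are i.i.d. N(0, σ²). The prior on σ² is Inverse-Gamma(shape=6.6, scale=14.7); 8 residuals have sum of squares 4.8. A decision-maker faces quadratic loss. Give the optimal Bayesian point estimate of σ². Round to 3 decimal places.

Posterior: Inverse-Gamma(shape = 6.6+8/2 = 10.6, scale = 14.7+4.8/2 = 17.1).
Mode = β/(α+1) = 17.1/11.6 = 1.474.
Mean = β/(α−1) = 17.1/9.6 = 1.781.
Quadratic loss ⇒ the optimal estimator is the posterior mean.

1.781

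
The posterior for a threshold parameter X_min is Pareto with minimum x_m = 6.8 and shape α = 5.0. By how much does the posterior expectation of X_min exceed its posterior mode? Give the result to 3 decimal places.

The Pareto density is strictly decreasing on [x_m, ∞), so the mode is x_m = 6.800.
Mean = α·x_m/(α−1) = 5.0·6.8/4.0 = 8.500.
Difference = 8.500 − 6.800 = 1.700.
Right-skewed posterior ⇒ mode < mean.

1.700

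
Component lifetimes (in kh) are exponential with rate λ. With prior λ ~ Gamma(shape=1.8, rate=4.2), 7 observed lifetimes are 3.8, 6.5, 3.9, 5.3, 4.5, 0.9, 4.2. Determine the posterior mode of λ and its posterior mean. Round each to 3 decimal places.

MAP: 0.234. Posterior mean: 0.264.

Σ times = 29.1. Posterior: Gamma(shape = 1.8+7 = 8.8, rate = 4.2+29.1 = 33.3).
Mode = (α−1)/β = 7.8/33.3 = 0.234.
Mean = α/β = 8.8/33.3 = 0.264.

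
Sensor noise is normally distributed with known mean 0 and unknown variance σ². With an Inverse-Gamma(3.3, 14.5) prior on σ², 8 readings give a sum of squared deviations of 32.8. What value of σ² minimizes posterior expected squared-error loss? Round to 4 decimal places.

Posterior: Inverse-Gamma(shape = 3.3+8/2 = 7.3, scale = 14.5+32.8/2 = 30.9).
Mode = β/(α+1) = 30.9/8.3 = 3.7229.
Mean = β/(α−1) = 30.9/6.3 = 4.9048.
Squared-error loss ⇒ the optimal estimator is the posterior mean.

4.9048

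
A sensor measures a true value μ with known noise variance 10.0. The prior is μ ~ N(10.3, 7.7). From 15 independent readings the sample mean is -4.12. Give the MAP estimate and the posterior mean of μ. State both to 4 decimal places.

Posterior for μ is Normal. Precision-weighted mean: (1/7.7·10.3 + 15/10.0·-4.12) / (1/7.7 + 15/10.0) = -2.9710.
A Normal posterior is symmetric, so mode = mean.

μ_MAP = -2.9710, E[μ|data] = -2.9710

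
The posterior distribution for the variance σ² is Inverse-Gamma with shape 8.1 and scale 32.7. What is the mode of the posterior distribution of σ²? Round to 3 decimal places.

3.593

Mode = β/(α+1) = 32.7/9.1 = 3.593.
Mean = β/(α−1) = 32.7/7.1 = 4.606.
This is the posterior mode — the MAP estimate.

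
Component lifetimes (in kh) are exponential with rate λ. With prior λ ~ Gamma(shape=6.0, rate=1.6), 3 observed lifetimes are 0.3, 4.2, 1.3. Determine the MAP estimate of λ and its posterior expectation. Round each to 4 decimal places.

Σ times = 5.8. Posterior: Gamma(shape = 6.0+3 = 9.0, rate = 1.6+5.8 = 7.4).
Mode = (α−1)/β = 8.0/7.4 = 1.0811.
Mean = α/β = 9.0/7.4 = 1.2162.
The mean is pulled above the mode by the posterior's right skew.

MAP = 1.0811, posterior mean = 1.2162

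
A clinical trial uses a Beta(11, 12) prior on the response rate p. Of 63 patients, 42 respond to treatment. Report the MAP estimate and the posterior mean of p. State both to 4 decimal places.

MAP: 0.6190. Posterior mean: 0.6163.

Posterior: Beta(11+42, 12+21) = Beta(53, 33).
Mode = (53−1)/(53+33−2) = 52/84 = 0.6190.
Mean = 53/(53+33) = 53/86 = 0.6163.
Mode > mean: the posterior has a left tail.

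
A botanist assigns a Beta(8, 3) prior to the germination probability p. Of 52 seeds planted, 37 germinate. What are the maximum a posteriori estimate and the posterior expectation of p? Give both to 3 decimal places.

maximum a posteriori estimate = 0.721, posterior expectation = 0.714

Posterior: Beta(8+37, 3+15) = Beta(45, 18).
Mode = (45−1)/(45+18−2) = 44/61 = 0.721.
Mean = 45/(45+18) = 45/63 = 0.714.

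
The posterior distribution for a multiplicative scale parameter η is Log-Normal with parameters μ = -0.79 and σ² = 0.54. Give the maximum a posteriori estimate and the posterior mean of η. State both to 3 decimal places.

MAP = 0.264, posterior mean = 0.595

Mode = exp(μ − σ²) = exp(-1.33) = 0.264.
Mean = exp(μ + σ²/2) = exp(-0.520) = 0.595.
The posterior is right-skewed, so the mean exceeds the mode.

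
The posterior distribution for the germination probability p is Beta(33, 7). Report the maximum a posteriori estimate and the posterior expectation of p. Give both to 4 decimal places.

Mode = (33−1)/(33+7−2) = 32/38 = 0.8421.
Mean = 33/(33+7) = 33/40 = 0.8250.

MAP = 0.8421, posterior mean = 0.8250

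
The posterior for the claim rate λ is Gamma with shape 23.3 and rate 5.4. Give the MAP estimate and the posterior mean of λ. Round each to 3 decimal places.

Mode = (α−1)/β = 22.3/5.4 = 4.130.
Mean = α/β = 23.3/5.4 = 4.315.
The mean is pulled above the mode by the posterior's right skew.

MAP: 4.130. Posterior mean: 4.315.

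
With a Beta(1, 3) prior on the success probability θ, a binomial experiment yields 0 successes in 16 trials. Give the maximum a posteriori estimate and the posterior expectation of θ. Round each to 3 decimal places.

Posterior: Beta(1+0, 3+16) = Beta(1, 19).
Since α = 1 ≤ 1 and β > 1, the Beta density is monotone decreasing on [0,1]; the mode is at 0.
Mean = 1/(1+19) = 0.050.

MAP = 0.000; posterior mean = 0.050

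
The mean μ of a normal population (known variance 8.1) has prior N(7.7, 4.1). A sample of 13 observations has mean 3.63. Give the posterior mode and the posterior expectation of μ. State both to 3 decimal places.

μ_MAP = 4.167, E[μ|data] = 4.167

Posterior for μ is Normal. Precision-weighted mean: (1/4.1·7.7 + 13/8.1·3.63) / (1/4.1 + 13/8.1) = 4.167.
A Normal posterior is symmetric, so mode = mean.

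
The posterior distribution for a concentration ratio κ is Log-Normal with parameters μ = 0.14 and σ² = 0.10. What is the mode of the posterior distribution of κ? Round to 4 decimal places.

1.0408

Mode = exp(μ − σ²) = exp(0.04) = 1.0408.
Mean = exp(μ + σ²/2) = exp(0.190) = 1.2092.
This is the posterior mode — the MAP estimate.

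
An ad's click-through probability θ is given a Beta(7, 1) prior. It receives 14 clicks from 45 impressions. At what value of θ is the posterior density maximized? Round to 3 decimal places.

Posterior: Beta(7+14, 1+31) = Beta(21, 32).
Mode = (21−1)/(21+32−2) = 20/51 = 0.392.
Mean = 21/(21+32) = 21/53 = 0.396.
This is the posterior mode — the MAP estimate.

0.392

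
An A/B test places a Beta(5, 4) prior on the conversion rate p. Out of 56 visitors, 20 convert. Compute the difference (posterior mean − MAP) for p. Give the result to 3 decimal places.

0.004

Posterior: Beta(5+20, 4+36) = Beta(25, 40).
Mode = (25−1)/(25+40−2) = 24/63 = 0.381.
Mean = 25/(25+40) = 25/65 = 0.385.
Difference = 0.385 − 0.381 = 0.004.
The mean is pulled above the mode by the posterior's right skew.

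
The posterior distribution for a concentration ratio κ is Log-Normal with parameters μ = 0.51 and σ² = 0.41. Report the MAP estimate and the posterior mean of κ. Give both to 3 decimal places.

Mode = exp(μ − σ²) = exp(0.10) = 1.105.
Mean = exp(μ + σ²/2) = exp(0.715) = 2.044.
Mean > mode: the posterior has a right tail.

MAP: 1.105. Posterior mean: 2.044.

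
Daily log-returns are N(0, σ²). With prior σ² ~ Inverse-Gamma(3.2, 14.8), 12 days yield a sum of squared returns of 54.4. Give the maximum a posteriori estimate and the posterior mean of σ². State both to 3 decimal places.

maximum a posteriori estimate = 4.118, posterior mean = 5.122

Posterior: Inverse-Gamma(shape = 3.2+12/2 = 9.2, scale = 14.8+54.4/2 = 42.0).
Mode = β/(α+1) = 42.0/10.2 = 4.118.
Mean = β/(α−1) = 42.0/8.2 = 5.122.
Mean > mode: the posterior has a right tail.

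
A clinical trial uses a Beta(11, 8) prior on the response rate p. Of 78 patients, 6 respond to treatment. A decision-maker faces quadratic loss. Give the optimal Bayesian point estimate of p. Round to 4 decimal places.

Posterior: Beta(11+6, 8+72) = Beta(17, 80).
Mode = (17−1)/(17+80−2) = 16/95 = 0.1684.
Mean = 17/(17+80) = 17/97 = 0.1753.
Quadratic loss ⇒ the optimal estimator is the posterior mean.

0.1753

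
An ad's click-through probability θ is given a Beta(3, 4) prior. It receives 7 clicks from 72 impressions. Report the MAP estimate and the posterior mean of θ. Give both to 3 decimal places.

Posterior: Beta(3+7, 4+65) = Beta(10, 69).
Mode = (10−1)/(10+69−2) = 9/77 = 0.117.
Mean = 10/(10+69) = 10/79 = 0.127.
The posterior is right-skewed, so the mean exceeds the mode.

MAP: 0.117. Posterior mean: 0.127.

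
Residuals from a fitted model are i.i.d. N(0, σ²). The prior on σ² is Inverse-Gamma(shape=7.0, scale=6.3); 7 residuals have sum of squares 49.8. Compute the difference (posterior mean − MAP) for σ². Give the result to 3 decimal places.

Posterior: Inverse-Gamma(shape = 7.0+7/2 = 10.5, scale = 6.3+49.8/2 = 31.2).
Mode = β/(α+1) = 31.2/11.5 = 2.713.
Mean = β/(α−1) = 31.2/9.5 = 3.284.
Difference = 3.284 − 2.713 = 0.571.
The mean is pulled above the mode by the posterior's right skew.

0.571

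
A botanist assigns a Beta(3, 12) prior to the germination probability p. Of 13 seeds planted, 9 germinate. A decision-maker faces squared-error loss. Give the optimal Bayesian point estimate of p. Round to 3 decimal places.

Posterior: Beta(3+9, 12+4) = Beta(12, 16).
Mode = (12−1)/(12+16−2) = 11/26 = 0.423.
Mean = 12/(12+16) = 12/28 = 0.429.
Squared-error loss ⇒ the optimal estimator is the posterior mean.

0.429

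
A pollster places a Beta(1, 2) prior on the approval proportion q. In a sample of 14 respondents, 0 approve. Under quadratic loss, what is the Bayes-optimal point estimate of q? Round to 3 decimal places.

0.059

Posterior: Beta(1+0, 2+14) = Beta(1, 16).
Since α = 1 ≤ 1 and β > 1, the Beta density is monotone decreasing on [0,1]; the mode is at 0.
Mean = 1/(1+16) = 0.059.
Quadratic loss ⇒ the optimal estimator is the posterior mean.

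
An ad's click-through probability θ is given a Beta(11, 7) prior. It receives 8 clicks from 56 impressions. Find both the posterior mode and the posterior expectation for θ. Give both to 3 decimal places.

MAP = 0.250; posterior mean = 0.257

Posterior: Beta(11+8, 7+48) = Beta(19, 55).
Mode = (19−1)/(19+55−2) = 18/72 = 0.250.
Mean = 19/(19+55) = 19/74 = 0.257.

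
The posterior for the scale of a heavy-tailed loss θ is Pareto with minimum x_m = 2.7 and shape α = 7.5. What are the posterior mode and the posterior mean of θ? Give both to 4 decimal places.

The Pareto density is strictly decreasing on [x_m, ∞), so the mode is x_m = 2.7000.
Mean = α·x_m/(α−1) = 7.5·2.7/6.5 = 3.1154.

θ_MAP = 2.7000, E[θ|data] = 3.1154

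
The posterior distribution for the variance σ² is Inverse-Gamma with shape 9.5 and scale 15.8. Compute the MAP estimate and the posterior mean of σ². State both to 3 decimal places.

σ²_MAP = 1.505, E[σ²|data] = 1.859

Mode = β/(α+1) = 15.8/10.5 = 1.505.
Mean = β/(α−1) = 15.8/8.5 = 1.859.
Mean > mode: the posterior has a right tail.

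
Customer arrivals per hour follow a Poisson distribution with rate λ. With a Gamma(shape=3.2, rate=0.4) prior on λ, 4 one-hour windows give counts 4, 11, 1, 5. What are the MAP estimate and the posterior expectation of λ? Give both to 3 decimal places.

MAP estimate = 5.273, posterior expectation = 5.500

Σ counts = 21. Posterior: Gamma(shape = 3.2+21 = 24.2, rate = 0.4+4 = 4.4).
Mode = (α−1)/β = 23.2/4.4 = 5.273.
Mean = α/β = 24.2/4.4 = 5.500.
The posterior is right-skewed, so the mean exceeds the mode.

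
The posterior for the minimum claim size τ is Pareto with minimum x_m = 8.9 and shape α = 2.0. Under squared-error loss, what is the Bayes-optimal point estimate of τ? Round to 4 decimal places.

The Pareto density is strictly decreasing on [x_m, ∞), so the mode is x_m = 8.9000.
Mean = α·x_m/(α−1) = 2.0·8.9/1.0 = 17.8000.
Squared-error loss ⇒ the optimal estimator is the posterior mean.

17.8000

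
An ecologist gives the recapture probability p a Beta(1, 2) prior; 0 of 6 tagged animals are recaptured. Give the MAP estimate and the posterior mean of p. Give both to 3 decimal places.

MAP = 0.000, posterior mean = 0.111

Posterior: Beta(1+0, 2+6) = Beta(1, 8).
Since α = 1 ≤ 1 and β > 1, the Beta density is monotone decreasing on [0,1]; the mode is at 0.
Mean = 1/(1+8) = 0.111.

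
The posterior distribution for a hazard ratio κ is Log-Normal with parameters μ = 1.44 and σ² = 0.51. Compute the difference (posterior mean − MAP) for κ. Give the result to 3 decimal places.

Mode = exp(μ − σ²) = exp(0.93) = 2.535.
Mean = exp(μ + σ²/2) = exp(1.695) = 5.447.
Difference = 5.447 − 2.535 = 2.912.
Mean > mode: the posterior has a right tail.

2.912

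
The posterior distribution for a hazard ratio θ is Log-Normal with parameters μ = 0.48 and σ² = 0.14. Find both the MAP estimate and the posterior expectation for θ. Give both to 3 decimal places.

Mode = exp(μ − σ²) = exp(0.34) = 1.405.
Mean = exp(μ + σ²/2) = exp(0.550) = 1.733.

MAP estimate = 1.405, posterior expectation = 1.733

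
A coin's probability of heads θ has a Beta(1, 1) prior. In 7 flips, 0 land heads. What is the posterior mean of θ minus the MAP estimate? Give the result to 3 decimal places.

Posterior: Beta(1+0, 1+7) = Beta(1, 8).
Since α = 1 ≤ 1 and β > 1, the Beta density is monotone decreasing on [0,1]; the mode is at 0.
Mean = 1/(1+8) = 0.111.
Difference = 0.111 − 0.000 = 0.111.
Right-skewed posterior ⇒ mode < mean.

0.111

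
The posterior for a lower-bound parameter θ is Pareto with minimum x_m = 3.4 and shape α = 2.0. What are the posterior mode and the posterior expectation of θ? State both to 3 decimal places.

posterior mode = 3.400, posterior expectation = 6.800

The Pareto density is strictly decreasing on [x_m, ∞), so the mode is x_m = 3.400.
Mean = α·x_m/(α−1) = 2.0·3.4/1.0 = 6.800.
The posterior is right-skewed, so the mean exceeds the mode.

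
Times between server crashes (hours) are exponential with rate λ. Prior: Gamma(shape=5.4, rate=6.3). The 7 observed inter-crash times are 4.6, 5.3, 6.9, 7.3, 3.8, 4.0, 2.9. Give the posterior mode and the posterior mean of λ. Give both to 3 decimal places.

MAP: 0.277. Posterior mean: 0.302.

Σ times = 34.8. Posterior: Gamma(shape = 5.4+7 = 12.4, rate = 6.3+34.8 = 41.1).
Mode = (α−1)/β = 11.4/41.1 = 0.277.
Mean = α/β = 12.4/41.1 = 0.302.
Right-skewed posterior ⇒ mode < mean.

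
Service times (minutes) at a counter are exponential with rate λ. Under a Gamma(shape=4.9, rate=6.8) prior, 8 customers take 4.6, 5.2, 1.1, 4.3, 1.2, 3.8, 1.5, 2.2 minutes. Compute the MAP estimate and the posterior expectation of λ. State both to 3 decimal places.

MAP = 0.388; posterior mean = 0.420

Σ times = 23.9. Posterior: Gamma(shape = 4.9+8 = 12.9, rate = 6.8+23.9 = 30.7).
Mode = (α−1)/β = 11.9/30.7 = 0.388.
Mean = α/β = 12.9/30.7 = 0.420.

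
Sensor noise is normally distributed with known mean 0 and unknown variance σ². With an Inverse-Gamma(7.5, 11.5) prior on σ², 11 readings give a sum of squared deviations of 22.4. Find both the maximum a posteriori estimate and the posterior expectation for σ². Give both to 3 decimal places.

maximum a posteriori estimate = 1.621, posterior expectation = 1.892

Posterior: Inverse-Gamma(shape = 7.5+11/2 = 13.0, scale = 11.5+22.4/2 = 22.7).
Mode = β/(α+1) = 22.7/14.0 = 1.621.
Mean = β/(α−1) = 22.7/12.0 = 1.892.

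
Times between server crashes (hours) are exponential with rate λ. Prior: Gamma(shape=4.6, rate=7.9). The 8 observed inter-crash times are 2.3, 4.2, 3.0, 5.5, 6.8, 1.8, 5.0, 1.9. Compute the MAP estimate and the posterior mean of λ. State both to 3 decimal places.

MAP = 0.302; posterior mean = 0.328

Σ times = 30.5. Posterior: Gamma(shape = 4.6+8 = 12.6, rate = 7.9+30.5 = 38.4).
Mode = (α−1)/β = 11.6/38.4 = 0.302.
Mean = α/β = 12.6/38.4 = 0.328.
Right-skewed posterior ⇒ mode < mean.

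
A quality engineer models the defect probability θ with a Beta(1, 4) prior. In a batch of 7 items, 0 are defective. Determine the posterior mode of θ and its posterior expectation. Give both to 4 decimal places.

MAP: 0.0000. Posterior mean: 0.0833.

Posterior: Beta(1+0, 4+7) = Beta(1, 11).
Since α = 1 ≤ 1 and β > 1, the Beta density is monotone decreasing on [0,1]; the mode is at 0.
Mean = 1/(1+11) = 0.0833.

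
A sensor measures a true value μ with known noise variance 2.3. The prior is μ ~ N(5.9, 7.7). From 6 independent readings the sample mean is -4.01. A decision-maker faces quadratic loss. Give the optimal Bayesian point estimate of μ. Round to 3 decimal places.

-3.540

Posterior for μ is Normal. Precision-weighted mean: (1/7.7·5.9 + 6/2.3·-4.01) / (1/7.7 + 6/2.3) = -3.540.
A Normal posterior is symmetric, so mode = mean.
Quadratic loss ⇒ the optimal estimator is the posterior mean.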